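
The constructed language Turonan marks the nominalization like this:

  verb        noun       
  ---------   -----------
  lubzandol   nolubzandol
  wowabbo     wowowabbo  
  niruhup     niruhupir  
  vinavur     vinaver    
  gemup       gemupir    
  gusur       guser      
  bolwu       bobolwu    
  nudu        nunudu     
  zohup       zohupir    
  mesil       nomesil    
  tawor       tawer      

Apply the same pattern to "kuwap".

niruhup and gusur both have last vowel 'u' yet inflect differently (niruhupir, guser), so the last vowel is not what conditions the rule; the final letter is.
"kuwap" ends in -p. The stems ending in -p (niruhup → niruhupir, zohup → zohupir, gemup → gemupir) add -ir.
So kuwap → kuwapir.

kuwapir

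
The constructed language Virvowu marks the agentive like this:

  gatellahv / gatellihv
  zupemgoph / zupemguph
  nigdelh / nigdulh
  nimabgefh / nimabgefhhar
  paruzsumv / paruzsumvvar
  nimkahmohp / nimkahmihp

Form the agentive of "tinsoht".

"tinsoht" has second-to-last letter 'h'. The stems whose second-to-last letter is 'h' (gatellahv → gatellihv, nimkahmohp → nimkahmihp) change the last vowel to 'i'.
The other patterns: stems whose second-to-last letter is 'f' or 'm' double the final consonant and add -ar; stems whose second-to-last letter is 'l' or 'p' change the last vowel to 'u'.
So tinsoht → tinsiht.

tinsiht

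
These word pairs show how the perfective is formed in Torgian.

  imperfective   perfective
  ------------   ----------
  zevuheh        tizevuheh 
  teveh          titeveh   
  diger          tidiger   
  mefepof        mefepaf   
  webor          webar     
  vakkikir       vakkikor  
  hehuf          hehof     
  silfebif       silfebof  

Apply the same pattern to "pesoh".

pesah

"pesoh" has last vowel 'o'. The stems whose last vowel is 'o' (mefepof → mefepaf, webor → webar) change the last vowel to 'a'.
So pesoh → pesah.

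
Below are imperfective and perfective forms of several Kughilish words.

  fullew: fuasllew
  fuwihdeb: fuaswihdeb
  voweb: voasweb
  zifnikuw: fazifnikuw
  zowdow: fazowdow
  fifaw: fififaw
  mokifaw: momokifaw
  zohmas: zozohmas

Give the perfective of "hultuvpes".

huasltuvpes

fullew and zifnikuw both end in -w yet inflect differently (fuasllew, fazifnikuw), so the final letter is not what conditions the rule; the last vowel is.
"hultuvpes" has last vowel 'e'. The stems whose last vowel is 'e' (fullew → fuasllew, fuwihdeb → fuaswihdeb, voweb → voasweb) insert -as- after the first vowel.
The other patterns: stems whose last vowel is 'o' or 'u' add the prefix fa-; stems whose last vowel is 'a' repeat the first consonant+vowel as a prefix.
So hultuvpes → huasltuvpes.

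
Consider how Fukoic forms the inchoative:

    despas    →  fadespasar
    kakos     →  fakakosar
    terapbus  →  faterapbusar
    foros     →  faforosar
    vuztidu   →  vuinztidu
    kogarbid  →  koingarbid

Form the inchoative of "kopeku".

terapbus and vuztidu both have last vowel 'u' yet inflect differently (faterapbusar, vuinztidu), so the last vowel is not what conditions the rule; the final letter is.
"kopeku" ends in -u. The one such stem in the data (vuztidu → vuinztidu) inserts -in- after the first vowel (as does kogarbid), so the same rule applies.
So kopeku → koinpeku.

koinpeku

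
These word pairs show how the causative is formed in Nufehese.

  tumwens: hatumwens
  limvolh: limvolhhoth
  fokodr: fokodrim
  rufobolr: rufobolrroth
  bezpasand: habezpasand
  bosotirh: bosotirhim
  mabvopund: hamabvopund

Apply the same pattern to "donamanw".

limvolh and bosotirh both end in -h yet inflect differently (limvolhhoth, bosotirhim), so the final letter is not what conditions the rule; the second-to-last letter is.
"donamanw" has second-to-last letter 'n'. The stems whose second-to-last letter is 'n' (tumwens → hatumwens, bezpasand → habezpasand, mabvopund → hamabvopund) add the prefix ha-.
So donamanw → hadonamanw.

hadonamanw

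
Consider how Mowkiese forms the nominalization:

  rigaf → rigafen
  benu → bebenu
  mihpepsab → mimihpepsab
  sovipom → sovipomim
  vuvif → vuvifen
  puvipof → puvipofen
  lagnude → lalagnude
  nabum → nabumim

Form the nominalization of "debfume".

"debfume" ends in -e. The one such stem in the data (lagnude → lalagnude) repeats the first consonant+vowel as a prefix (as do mihpepsab, benu), so the same rule applies.
So debfume → dedebfume.

dedebfume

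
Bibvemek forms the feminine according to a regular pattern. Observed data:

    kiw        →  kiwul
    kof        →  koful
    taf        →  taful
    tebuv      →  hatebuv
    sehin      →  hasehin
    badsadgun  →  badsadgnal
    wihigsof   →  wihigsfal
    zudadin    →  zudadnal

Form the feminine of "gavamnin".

gavamnnal

sehin and badsadgun both end in -n yet inflect differently (hasehin, badsadgnal), so the final letter is not what conditions the rule; the number of vowels is.
"gavamnin" has 3 vowels. The stems with 3 vowels (badsadgun → badsadgnal, wihigsof → wihigsfal, zudadin → zudadnal) delete the last vowel and add -al.
The other patterns: stems with 1 vowel add -ul; stems with 2 vowels add the prefix ha-.
So gavamnin → gavamnnal.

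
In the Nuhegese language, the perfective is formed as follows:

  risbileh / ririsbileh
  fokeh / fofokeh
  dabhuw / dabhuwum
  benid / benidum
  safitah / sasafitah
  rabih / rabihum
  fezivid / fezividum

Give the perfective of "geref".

gegeref

rabih and safitah both end in -h yet inflect differently (rabihum, sasafitah), so the final letter is not what conditions the rule; the last vowel is.
"geref" has last vowel 'e'. The stems whose last vowel is 'e' (fokeh → fofokeh, risbileh → ririsbileh) repeat the first consonant+vowel as a prefix.
The other pattern: stems whose last vowel is 'i' or 'u' add -um.
So geref → gegeref.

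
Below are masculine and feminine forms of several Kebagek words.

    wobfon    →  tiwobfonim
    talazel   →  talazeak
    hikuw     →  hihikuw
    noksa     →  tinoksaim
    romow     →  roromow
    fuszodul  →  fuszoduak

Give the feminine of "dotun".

tidotunim

"dotun" ends in -n. The one such stem in the data (wobfon → tiwobfonim) adds ti- … -im around the stem, so the same rule applies.
So dotun → tidotunim.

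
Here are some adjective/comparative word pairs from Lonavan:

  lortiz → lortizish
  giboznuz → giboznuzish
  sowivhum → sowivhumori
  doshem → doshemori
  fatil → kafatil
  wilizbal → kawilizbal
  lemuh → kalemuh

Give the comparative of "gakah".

giboznuz and sowivhum both have last vowel 'u' yet inflect differently (giboznuzish, sowivhumori), so the last vowel is not what conditions the rule; the final letter is.
"gakah" ends in -h. The one such stem in the data (lemuh → kalemuh) adds the prefix ka-, so the same rule applies.
So gakah → kagakah.

kagakah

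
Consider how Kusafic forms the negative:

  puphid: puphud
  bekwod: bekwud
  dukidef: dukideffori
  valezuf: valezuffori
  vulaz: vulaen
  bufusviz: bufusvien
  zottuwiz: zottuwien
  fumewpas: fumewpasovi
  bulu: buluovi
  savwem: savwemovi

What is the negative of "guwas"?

"guwas" ends in -s. The one such stem in the data (fumewpas → fumewpasovi) adds -ovi, so the same rule applies.
So guwas → guwasovi.

guwasovi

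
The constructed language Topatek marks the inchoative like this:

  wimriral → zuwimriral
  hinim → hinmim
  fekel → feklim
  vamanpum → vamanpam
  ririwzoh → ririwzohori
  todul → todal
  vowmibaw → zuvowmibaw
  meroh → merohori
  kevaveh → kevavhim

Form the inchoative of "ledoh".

ledohori

"ledoh" has last vowel 'o'. The stems whose last vowel is 'o' (meroh → merohori, ririwzoh → ririwzohori) add -ori.
So ledoh → ledohori.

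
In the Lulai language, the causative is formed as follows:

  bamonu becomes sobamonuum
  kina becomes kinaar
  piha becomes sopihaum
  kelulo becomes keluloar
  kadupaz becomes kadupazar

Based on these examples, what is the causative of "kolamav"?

kina and piha both end in -a yet inflect differently (kinaar, sopihaum), so the final letter is not what conditions the rule; the first letter is.
"kolamav" begins with k-. The stems beginning with k- (kina → kinaar, kelulo → keluloar, kadupaz → kadupazar) add -ar.
So kolamav → kolamavar.

kolamavar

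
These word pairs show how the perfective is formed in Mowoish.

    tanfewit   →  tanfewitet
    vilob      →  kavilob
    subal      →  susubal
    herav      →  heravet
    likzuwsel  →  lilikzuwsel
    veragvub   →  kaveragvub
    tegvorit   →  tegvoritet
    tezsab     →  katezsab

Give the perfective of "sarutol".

subal and tezsab both have last vowel 'a' yet inflect differently (susubal, katezsab), so the last vowel is not what conditions the rule; the final letter is.
"sarutol" ends in -l. The stems ending in -l (subal → susubal, likzuwsel → lilikzuwsel) repeat the first consonant+vowel as a prefix.
So sarutol → sasarutol.

sasarutol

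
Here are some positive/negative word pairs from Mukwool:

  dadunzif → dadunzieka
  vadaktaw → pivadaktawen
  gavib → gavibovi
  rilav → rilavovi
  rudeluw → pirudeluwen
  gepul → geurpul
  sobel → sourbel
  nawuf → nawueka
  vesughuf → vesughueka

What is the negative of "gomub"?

gomubovi

rilav and vadaktaw both have last vowel 'a' yet inflect differently (rilavovi, pivadaktawen), so the last vowel is not what conditions the rule; the final letter is.
"gomub" ends in -b. The one such stem in the data (gavib → gavibovi) adds -ovi, so the same rule applies.
So gomub → gomubovi.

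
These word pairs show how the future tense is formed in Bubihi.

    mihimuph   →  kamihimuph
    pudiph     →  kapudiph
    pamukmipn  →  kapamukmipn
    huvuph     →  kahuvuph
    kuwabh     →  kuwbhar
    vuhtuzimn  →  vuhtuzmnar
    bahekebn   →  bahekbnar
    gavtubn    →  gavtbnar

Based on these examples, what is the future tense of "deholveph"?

kadeholveph

mihimuph and kuwabh both end in -h yet inflect differently (kamihimuph, kuwbhar), so the final letter is not what conditions the rule; the second-to-last letter is.
"deholveph" has second-to-last letter 'p'. The stems whose second-to-last letter is 'p' (mihimuph → kamihimuph, pudiph → kapudiph, pamukmipn → kapamukmipn) add the prefix ka-.
The other pattern: stems whose second-to-last letter is 'b' or 'm' delete the last vowel and add -ar.
So deholveph → kadeholveph.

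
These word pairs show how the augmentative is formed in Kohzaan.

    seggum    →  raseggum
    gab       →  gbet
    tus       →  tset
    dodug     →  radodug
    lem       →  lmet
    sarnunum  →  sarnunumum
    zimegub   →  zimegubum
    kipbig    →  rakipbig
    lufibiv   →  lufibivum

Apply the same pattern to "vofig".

lem and seggum both end in -m yet inflect differently (lmet, raseggum), so the final letter is not what conditions the rule; the number of vowels is.
"vofig" has 2 vowels. The stems with 2 vowels (kipbig → rakipbig, dodug → radodug, seggum → raseggum) add the prefix ra-.
The other patterns: stems with 1 vowel delete the last vowel and add -et; stems with 3 vowels add -um.
So vofig → ravofig.

ravofig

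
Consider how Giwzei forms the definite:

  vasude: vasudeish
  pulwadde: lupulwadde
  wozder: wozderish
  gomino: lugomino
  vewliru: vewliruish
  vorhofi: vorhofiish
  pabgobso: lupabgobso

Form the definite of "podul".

vasude and pulwadde both end in -e yet inflect differently (vasudeish, lupulwadde), so the final letter is not what conditions the rule; the first letter is.
"podul" begins with p-. The stems beginning with p- (pabgobso → lupabgobso, pulwadde → lupulwadde) add the prefix lu-.
The other pattern: stems beginning with v- or w- add -ish.
So podul → lupodul.

lupodul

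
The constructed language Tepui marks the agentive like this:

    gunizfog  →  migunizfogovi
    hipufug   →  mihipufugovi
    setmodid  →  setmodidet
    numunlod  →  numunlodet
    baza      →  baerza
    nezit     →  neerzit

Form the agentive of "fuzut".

fuerzut

gunizfog and numunlod both have last vowel 'o' yet inflect differently (migunizfogovi, numunlodet), so the last vowel is not what conditions the rule; the final letter is.
"fuzut" ends in -t. The one such stem in the data (nezit → neerzit) inserts -er- after the first vowel (as does baza), so the same rule applies.
The other patterns: stems ending in -g add mi- … -ovi around the stem; stems ending in -d add -et.
So fuzut → fuerzut.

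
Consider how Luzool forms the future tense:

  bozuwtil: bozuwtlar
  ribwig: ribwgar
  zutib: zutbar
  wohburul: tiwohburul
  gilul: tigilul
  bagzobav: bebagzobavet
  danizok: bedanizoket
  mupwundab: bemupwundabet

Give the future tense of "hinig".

hingar

bozuwtil and wohburul both end in -l yet inflect differently (bozuwtlar, tiwohburul), so the final letter is not what conditions the rule; the last vowel is.
"hinig" has last vowel 'i'. The stems whose last vowel is 'i' (bozuwtil → bozuwtlar, ribwig → ribwgar, zutib → zutbar) delete the last vowel and add -ar.
So hinig → hingar.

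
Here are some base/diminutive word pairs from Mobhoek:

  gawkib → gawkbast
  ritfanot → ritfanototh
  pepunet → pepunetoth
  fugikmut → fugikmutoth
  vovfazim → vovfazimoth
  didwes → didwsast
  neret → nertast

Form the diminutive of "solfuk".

solfkast

"solfuk" has 2 vowels. The stems with 2 vowels (didwes → didwsast, gawkib → gawkbast, neret → nertast) delete the last vowel and add -ast.
So solfuk → solfkast.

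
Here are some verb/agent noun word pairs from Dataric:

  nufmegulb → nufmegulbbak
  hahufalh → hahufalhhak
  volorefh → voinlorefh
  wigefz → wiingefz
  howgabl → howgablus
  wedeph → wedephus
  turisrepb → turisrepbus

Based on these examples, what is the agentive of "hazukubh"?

hahufalh and volorefh both end in -h yet inflect differently (hahufalhhak, voinlorefh), so the final letter is not what conditions the rule; the second-to-last letter is.
"hazukubh" has second-to-last letter 'b'. The one such stem in the data (howgabl → howgablus) adds -us, so the same rule applies.
The other patterns: stems whose second-to-last letter is 'l' double the final consonant and add -ak; stems whose second-to-last letter is 'f' insert -in- after the first vowel.
So hazukubh → hazukubhus.

hazukubhus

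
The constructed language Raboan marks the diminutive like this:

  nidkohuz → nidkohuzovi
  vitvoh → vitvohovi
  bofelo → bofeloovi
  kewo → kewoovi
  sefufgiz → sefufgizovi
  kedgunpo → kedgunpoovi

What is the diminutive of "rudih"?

rudihovi

Every pair shown (nidkohuz → nidkohuzovi, vitvoh → vitvohovi, bofelo → bofeloovi, …) follows the same rule: add -ovi.
So rudih → rudihovi.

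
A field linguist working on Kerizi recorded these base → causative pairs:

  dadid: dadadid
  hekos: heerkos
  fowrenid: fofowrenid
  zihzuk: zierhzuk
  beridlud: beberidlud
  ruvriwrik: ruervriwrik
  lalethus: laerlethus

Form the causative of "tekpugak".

teerkpugak

ruvriwrik and fowrenid both have last vowel 'i' yet inflect differently (ruervriwrik, fofowrenid), so the last vowel is not what conditions the rule; the final letter is.
"tekpugak" ends in -k. The stems ending in -k (zihzuk → zierhzuk, ruvriwrik → ruervriwrik) insert -er- after the first vowel.
So tekpugak → teerkpugak.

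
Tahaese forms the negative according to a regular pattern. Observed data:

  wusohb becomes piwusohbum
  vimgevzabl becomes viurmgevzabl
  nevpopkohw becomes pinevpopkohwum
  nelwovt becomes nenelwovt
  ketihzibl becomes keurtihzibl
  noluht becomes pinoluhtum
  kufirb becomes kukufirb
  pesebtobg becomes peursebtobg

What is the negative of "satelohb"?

"satelohb" has second-to-last letter 'h'. The stems whose second-to-last letter is 'h' (noluht → pinoluhtum, wusohb → piwusohbum, nevpopkohw → pinevpopkohwum) add pi- … -um around the stem.
The other patterns: stems whose second-to-last letter is 'b' insert -ur- after the first vowel; stems whose second-to-last letter is 'r' or 'v' repeat the first consonant+vowel as a prefix.
So satelohb → pisatelohbum.

pisatelohbum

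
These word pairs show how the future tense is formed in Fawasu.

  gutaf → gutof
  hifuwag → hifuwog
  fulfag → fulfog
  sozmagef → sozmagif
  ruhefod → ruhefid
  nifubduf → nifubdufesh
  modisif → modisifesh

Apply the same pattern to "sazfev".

sazfiv

"sazfev" has last vowel 'e'. The one such stem in the data (sozmagef → sozmagif) changes the last vowel to 'i' (as does ruhefod), so the same rule applies.
So sazfev → sazfiv.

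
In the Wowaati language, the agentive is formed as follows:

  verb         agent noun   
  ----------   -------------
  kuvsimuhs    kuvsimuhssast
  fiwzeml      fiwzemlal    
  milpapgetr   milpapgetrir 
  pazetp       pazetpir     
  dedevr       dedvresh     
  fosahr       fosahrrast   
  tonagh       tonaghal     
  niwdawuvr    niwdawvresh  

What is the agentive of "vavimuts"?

fosahr and milpapgetr both end in -r yet inflect differently (fosahrrast, milpapgetrir), so the final letter is not what conditions the rule; the second-to-last letter is.
"vavimuts" has second-to-last letter 't'. The stems whose second-to-last letter is 't' (pazetp → pazetpir, milpapgetr → milpapgetrir) add -ir.
So vavimuts → vavimutsir.

vavimutsir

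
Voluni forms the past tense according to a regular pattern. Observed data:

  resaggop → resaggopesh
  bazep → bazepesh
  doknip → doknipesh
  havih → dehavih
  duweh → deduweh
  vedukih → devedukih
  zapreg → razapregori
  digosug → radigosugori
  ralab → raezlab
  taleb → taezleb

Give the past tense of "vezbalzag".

ravezbalzagori

doknip and havih both have last vowel 'i' yet inflect differently (doknipesh, dehavih), so the last vowel is not what conditions the rule; the final letter is.
"vezbalzag" ends in -g. The stems ending in -g (zapreg → razapregori, digosug → radigosugori) add ra- … -ori around the stem.
So vezbalzag → ravezbalzagori.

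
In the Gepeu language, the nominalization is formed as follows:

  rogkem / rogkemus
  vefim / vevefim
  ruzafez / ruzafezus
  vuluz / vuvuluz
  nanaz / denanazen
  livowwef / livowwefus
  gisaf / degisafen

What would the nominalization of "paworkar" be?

"paworkar" has last vowel 'a'. The stems whose last vowel is 'a' (gisaf → degisafen, nanaz → denanazen) add de- … -en around the stem.
The other patterns: stems whose last vowel is 'e' add -us; stems whose last vowel is 'i' or 'u' repeat the first consonant+vowel as a prefix.
So paworkar → depaworkaren.

depaworkaren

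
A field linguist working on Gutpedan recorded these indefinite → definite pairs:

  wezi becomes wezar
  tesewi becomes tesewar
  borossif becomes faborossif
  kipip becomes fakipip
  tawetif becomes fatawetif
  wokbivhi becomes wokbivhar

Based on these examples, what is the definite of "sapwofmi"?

sapwofmar

tesewi and kipip both have last vowel 'i' yet inflect differently (tesewar, fakipip), so the last vowel is not what conditions the rule; the final letter is.
"sapwofmi" ends in -i. The stems ending in -i (tesewi → tesewar, wokbivhi → wokbivhar, wezi → wezar) drop the final letter and add -ar.
So sapwofmi → sapwofmar.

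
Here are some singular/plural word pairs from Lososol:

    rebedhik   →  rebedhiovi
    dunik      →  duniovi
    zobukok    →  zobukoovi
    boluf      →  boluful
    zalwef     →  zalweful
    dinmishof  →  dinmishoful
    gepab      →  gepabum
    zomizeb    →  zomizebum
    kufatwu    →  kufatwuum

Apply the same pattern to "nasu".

nasuum

zobukok and dinmishof both have last vowel 'o' yet inflect differently (zobukoovi, dinmishoful), so the last vowel is not what conditions the rule; the final letter is.
"nasu" ends in -u. The one such stem in the data (kufatwu → kufatwuum) adds -um, so the same rule applies.
The other patterns: stems ending in -k drop the final letter and add -ovi; stems ending in -f add -ul.
So nasu → nasuum.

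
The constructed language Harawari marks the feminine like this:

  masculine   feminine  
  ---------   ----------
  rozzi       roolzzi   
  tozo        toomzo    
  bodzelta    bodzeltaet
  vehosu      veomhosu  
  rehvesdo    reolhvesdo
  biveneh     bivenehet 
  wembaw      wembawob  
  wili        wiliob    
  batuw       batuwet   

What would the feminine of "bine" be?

bineet

wembaw and batuw both end in -w yet inflect differently (wembawob, batuwet), so the final letter is not what conditions the rule; the first letter is.
"bine" begins with b-. The stems beginning with b- (batuw → batuwet, biveneh → bivenehet, bodzelta → bodzeltaet) add -et.
The other patterns: stems beginning with w- add -ob; stems beginning with r- insert -ol- after the first vowel; stems beginning with t- or v- insert -om- after the first vowel.
So bine → bineet.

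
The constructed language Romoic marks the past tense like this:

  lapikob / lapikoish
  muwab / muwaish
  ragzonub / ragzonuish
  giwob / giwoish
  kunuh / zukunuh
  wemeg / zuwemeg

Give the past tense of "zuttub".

zuttuish

ragzonub and kunuh both have last vowel 'u' yet inflect differently (ragzonuish, zukunuh), so the last vowel is not what conditions the rule; the final letter is.
"zuttub" ends in -b. The stems ending in -b (lapikob → lapikoish, muwab → muwaish, ragzonub → ragzonuish) drop the final letter and add -ish.
So zuttub → zuttuish.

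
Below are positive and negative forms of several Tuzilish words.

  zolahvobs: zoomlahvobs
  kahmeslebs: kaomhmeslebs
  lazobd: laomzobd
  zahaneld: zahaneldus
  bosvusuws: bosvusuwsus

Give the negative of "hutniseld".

lazobd and zahaneld both end in -d yet inflect differently (laomzobd, zahaneldus), so the final letter is not what conditions the rule; the second-to-last letter is.
"hutniseld" has second-to-last letter 'l'. The one such stem in the data (zahaneld → zahaneldus) adds -us, so the same rule applies.
The other pattern: stems whose second-to-last letter is 'b' insert -om- after the first vowel.
So hutniseld → hutniseldus.

hutniseldus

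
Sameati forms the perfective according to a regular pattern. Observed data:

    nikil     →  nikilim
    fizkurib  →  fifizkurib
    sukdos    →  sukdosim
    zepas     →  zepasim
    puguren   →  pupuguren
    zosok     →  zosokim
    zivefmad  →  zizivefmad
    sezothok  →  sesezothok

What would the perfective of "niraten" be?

zosok and sezothok both end in -k yet inflect differently (zosokim, sesezothok), so the final letter is not what conditions the rule; the number of vowels is.
"niraten" has 3 vowels. The stems with 3 vowels (sezothok → sesezothok, zivefmad → zizivefmad, puguren → pupuguren) repeat the first consonant+vowel as a prefix.
So niraten → niniraten.

niniraten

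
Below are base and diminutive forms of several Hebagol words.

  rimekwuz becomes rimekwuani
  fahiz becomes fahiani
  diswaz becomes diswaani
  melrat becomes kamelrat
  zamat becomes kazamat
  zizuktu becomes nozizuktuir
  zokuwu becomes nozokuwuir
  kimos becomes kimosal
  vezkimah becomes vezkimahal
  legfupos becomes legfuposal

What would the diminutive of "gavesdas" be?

gavesdasal

"gavesdas" ends in -s. The stems ending in -s (kimos → kimosal, legfupos → legfuposal) add -al.
So gavesdas → gavesdasal.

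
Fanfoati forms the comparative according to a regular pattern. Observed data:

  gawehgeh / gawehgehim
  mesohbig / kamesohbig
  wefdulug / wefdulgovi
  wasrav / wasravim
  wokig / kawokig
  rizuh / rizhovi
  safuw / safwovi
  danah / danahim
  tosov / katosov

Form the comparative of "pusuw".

wefdulug and wokig both end in -g yet inflect differently (wefdulgovi, kawokig), so the final letter is not what conditions the rule; the last vowel is.
"pusuw" has last vowel 'u'. The stems whose last vowel is 'u' (rizuh → rizhovi, wefdulug → wefdulgovi, safuw → safwovi) delete the last vowel and add -ovi.
The other patterns: stems whose last vowel is 'i' or 'o' add the prefix ka-; stems whose last vowel is 'a' or 'e' add -im.
So pusuw → puswovi.

puswovi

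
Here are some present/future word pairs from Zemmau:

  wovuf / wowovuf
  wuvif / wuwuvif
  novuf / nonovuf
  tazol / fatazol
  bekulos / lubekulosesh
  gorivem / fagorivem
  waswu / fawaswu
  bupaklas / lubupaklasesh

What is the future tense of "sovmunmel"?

"sovmunmel" ends in -l. The one such stem in the data (tazol → fatazol) adds the prefix fa-, so the same rule applies.
So sovmunmel → fasovmunmel.

fasovmunmel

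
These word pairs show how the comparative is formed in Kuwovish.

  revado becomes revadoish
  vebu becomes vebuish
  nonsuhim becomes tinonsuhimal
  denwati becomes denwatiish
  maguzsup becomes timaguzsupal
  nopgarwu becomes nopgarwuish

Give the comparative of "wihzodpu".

"wihzodpu" ends in a vowel. The stems ending in a vowel (nopgarwu → nopgarwuish, denwati → denwatiish, revado → revadoish) add -ish.
The other pattern: stems ending in a consonant add ti- … -al around the stem.
So wihzodpu → wihzodpuish.

wihzodpuish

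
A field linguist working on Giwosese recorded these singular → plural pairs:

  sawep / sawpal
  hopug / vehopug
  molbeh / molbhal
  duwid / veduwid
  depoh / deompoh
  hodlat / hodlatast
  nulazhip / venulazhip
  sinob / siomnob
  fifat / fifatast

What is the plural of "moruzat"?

"moruzat" has last vowel 'a'. The stems whose last vowel is 'a' (fifat → fifatast, hodlat → hodlatast) add -ast.
So moruzat → moruzatast.

moruzatast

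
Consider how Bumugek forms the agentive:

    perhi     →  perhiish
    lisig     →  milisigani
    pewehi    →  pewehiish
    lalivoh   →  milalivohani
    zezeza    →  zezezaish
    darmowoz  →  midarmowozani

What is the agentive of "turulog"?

miturulogani

lisig and pewehi both have last vowel 'i' yet inflect differently (milisigani, pewehiish), so the last vowel is not what conditions the rule; whether the stem ends in a vowel or a consonant is.
"turulog" ends in a consonant. The stems ending in a consonant (lisig → milisigani, lalivoh → milalivohani, darmowoz → midarmowozani) add mi- … -ani around the stem.
So turulog → miturulogani.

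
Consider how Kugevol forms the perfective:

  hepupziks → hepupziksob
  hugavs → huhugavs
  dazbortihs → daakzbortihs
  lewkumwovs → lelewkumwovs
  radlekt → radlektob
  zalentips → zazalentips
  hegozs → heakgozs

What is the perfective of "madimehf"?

maakdimehf

hepupziks and lewkumwovs both end in -s yet inflect differently (hepupziksob, lelewkumwovs), so the final letter is not what conditions the rule; the second-to-last letter is.
"madimehf" has second-to-last letter 'h'. The one such stem in the data (dazbortihs → daakzbortihs) inserts -ak- after the first vowel (as does hegozs), so the same rule applies.
So madimehf → maakdimehf.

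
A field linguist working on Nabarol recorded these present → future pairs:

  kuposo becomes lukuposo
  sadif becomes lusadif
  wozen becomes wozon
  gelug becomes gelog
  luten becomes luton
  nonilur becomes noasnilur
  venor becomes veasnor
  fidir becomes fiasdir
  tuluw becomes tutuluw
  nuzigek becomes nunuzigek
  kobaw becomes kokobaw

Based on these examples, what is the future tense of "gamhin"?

gelug and nonilur both have last vowel 'u' yet inflect differently (gelog, noasnilur), so the last vowel is not what conditions the rule; the final letter is.
"gamhin" ends in -n. The stems ending in -n (wozen → wozon, luten → luton) change the last vowel to 'o'.
The other patterns: stems ending in -f or -o add the prefix lu-; stems ending in -r insert -as- after the first vowel; stems ending in -k or -w repeat the first consonant+vowel as a prefix.
So gamhin → gamhon.

gamhon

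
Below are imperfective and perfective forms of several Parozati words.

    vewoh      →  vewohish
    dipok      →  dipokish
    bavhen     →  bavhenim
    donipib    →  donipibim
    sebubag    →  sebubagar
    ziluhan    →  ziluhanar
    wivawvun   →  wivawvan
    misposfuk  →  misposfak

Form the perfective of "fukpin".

fukpinim

bavhen and ziluhan both end in -n yet inflect differently (bavhenim, ziluhanar), so the final letter is not what conditions the rule; the last vowel is.
"fukpin" has last vowel 'i'. The one such stem in the data (donipib → donipibim) adds -im, so the same rule applies.
So fukpin → fukpinim.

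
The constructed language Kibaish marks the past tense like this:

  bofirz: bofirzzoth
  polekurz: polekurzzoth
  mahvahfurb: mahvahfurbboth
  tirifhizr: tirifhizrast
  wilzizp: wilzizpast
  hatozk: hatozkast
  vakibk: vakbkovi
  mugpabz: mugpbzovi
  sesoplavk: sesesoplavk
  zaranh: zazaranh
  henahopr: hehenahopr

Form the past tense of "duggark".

duggarkkoth

hatozk and vakibk both end in -k yet inflect differently (hatozkast, vakbkovi), so the final letter is not what conditions the rule; the second-to-last letter is.
"duggark" has second-to-last letter 'r'. The stems whose second-to-last letter is 'r' (bofirz → bofirzzoth, polekurz → polekurzzoth, mahvahfurb → mahvahfurbboth) double the final consonant and add -oth.
So duggark → duggarkkoth.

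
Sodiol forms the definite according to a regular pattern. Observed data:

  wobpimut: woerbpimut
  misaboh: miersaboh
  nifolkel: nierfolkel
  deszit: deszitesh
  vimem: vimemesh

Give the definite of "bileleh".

"bileleh" has 3 vowels. The stems with 3 vowels (wobpimut → woerbpimut, misaboh → miersaboh, nifolkel → nierfolkel) insert -er- after the first vowel.
So bileleh → bierleleh.

bierleleh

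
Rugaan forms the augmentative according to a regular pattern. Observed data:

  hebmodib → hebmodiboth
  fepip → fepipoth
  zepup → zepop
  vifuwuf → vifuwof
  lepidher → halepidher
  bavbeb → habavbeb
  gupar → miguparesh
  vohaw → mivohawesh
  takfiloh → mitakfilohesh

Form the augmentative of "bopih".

bopihoth

fepip and zepup both end in -p yet inflect differently (fepipoth, zepop), so the final letter is not what conditions the rule; the last vowel is.
"bopih" has last vowel 'i'. The stems whose last vowel is 'i' (hebmodib → hebmodiboth, fepip → fepipoth) add -oth.
The other patterns: stems whose last vowel is 'u' change the last vowel to 'o'; stems whose last vowel is 'e' add the prefix ha-; stems whose last vowel is 'a' or 'o' add mi- … -esh around the stem.
So bopih → bopihoth.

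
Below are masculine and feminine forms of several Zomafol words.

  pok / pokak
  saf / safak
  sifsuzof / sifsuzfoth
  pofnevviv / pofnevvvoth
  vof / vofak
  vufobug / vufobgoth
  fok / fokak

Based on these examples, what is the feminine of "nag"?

nagak

saf and sifsuzof both end in -f yet inflect differently (safak, sifsuzfoth), so the final letter is not what conditions the rule; the number of vowels is.
"nag" has 1 vowel. The stems with 1 vowel (saf → safak, pok → pokak, fok → fokak) add -ak.
The other pattern: stems with 3 vowels delete the last vowel and add -oth.
So nag → nagak.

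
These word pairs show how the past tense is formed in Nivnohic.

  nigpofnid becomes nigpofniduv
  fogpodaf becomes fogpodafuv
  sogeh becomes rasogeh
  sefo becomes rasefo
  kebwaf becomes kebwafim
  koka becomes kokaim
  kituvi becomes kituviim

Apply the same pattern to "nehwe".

kebwaf and fogpodaf both end in -f yet inflect differently (kebwafim, fogpodafuv), so the final letter is not what conditions the rule; the first letter is.
"nehwe" begins with n-. The one such stem in the data (nigpofnid → nigpofniduv) adds -uv, so the same rule applies.
So nehwe → nehweuv.

nehweuv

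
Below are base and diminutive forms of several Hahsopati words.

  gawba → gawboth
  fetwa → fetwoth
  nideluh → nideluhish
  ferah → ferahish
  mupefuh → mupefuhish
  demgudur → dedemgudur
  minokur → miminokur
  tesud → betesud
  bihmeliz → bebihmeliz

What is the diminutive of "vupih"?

"vupih" ends in -h. The stems ending in -h (nideluh → nideluhish, ferah → ferahish, mupefuh → mupefuhish) add -ish.
So vupih → vupihish.

vupihish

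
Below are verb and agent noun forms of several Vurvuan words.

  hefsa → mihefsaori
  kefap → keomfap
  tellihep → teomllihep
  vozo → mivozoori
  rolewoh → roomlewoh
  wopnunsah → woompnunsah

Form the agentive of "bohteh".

"bohteh" ends in a consonant. The stems ending in a consonant (tellihep → teomllihep, rolewoh → roomlewoh, kefap → keomfap) insert -om- after the first vowel.
The other pattern: stems ending in a vowel add mi- … -ori around the stem.
So bohteh → boomhteh.

boomhteh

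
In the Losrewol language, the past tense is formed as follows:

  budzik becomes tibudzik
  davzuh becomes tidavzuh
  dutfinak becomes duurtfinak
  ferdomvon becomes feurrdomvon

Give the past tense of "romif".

tiromif

budzik and dutfinak both end in -k yet inflect differently (tibudzik, duurtfinak), so the final letter is not what conditions the rule; the number of vowels is.
"romif" has 2 vowels. The stems with 2 vowels (budzik → tibudzik, davzuh → tidavzuh) add the prefix ti-.
So romif → tiromif.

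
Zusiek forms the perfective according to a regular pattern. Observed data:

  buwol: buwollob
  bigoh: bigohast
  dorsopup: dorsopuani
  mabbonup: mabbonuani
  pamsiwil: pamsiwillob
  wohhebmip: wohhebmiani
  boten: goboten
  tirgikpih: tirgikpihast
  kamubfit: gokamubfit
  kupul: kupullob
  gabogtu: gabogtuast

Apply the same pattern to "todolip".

kupul and mabbonup both have last vowel 'u' yet inflect differently (kupullob, mabbonuani), so the last vowel is not what conditions the rule; the final letter is.
"todolip" ends in -p. The stems ending in -p (mabbonup → mabbonuani, dorsopup → dorsopuani, wohhebmip → wohhebmiani) drop the final letter and add -ani.
So todolip → todoliani.

todoliani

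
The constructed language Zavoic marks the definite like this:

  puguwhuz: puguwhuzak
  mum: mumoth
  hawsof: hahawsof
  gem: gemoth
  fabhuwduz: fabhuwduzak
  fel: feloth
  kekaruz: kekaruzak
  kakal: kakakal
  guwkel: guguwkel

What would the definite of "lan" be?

lanoth

fel and kakal both end in -l yet inflect differently (feloth, kakakal), so the final letter is not what conditions the rule; the number of vowels is.
"lan" has 1 vowel. The stems with 1 vowel (gem → gemoth, mum → mumoth, fel → feloth) add -oth.
So lan → lanoth.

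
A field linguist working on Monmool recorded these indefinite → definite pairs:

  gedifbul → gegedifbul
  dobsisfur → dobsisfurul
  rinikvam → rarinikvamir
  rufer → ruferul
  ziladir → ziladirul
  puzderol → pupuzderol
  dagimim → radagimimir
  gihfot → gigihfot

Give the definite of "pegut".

dagimim and ziladir both have last vowel 'i' yet inflect differently (radagimimir, ziladirul), so the last vowel is not what conditions the rule; the final letter is.
"pegut" ends in -t. The one such stem in the data (gihfot → gigihfot) repeats the first consonant+vowel as a prefix (as do puzderol, gedifbul), so the same rule applies.
So pegut → pepegut.

pepegut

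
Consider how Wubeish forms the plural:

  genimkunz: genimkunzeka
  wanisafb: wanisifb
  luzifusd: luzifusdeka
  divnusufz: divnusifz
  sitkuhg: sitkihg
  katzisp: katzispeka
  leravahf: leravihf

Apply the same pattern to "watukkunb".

"watukkunb" has second-to-last letter 'n'. The one such stem in the data (genimkunz → genimkunzeka) adds -eka, so the same rule applies.
So watukkunb → watukkunbeka.

watukkunbeka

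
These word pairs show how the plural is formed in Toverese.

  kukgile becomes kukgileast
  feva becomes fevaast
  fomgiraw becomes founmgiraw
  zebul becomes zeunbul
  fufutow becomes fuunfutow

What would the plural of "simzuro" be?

feva and fomgiraw both have last vowel 'a' yet inflect differently (fevaast, founmgiraw), so the last vowel is not what conditions the rule; whether the stem ends in a vowel or a consonant is.
"simzuro" ends in a vowel. The stems ending in a vowel (kukgile → kukgileast, feva → fevaast) add -ast.
So simzuro → simzuroast.

simzuroast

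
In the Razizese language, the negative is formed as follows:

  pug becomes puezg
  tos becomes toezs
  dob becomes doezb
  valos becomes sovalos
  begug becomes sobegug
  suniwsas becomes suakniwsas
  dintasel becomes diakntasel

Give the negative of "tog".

toezg

tos and valos both end in -s yet inflect differently (toezs, sovalos), so the final letter is not what conditions the rule; the number of vowels is.
"tog" has 1 vowel. The stems with 1 vowel (pug → puezg, tos → toezs, dob → doezb) insert -ez- after the first vowel.
The other patterns: stems with 2 vowels add the prefix so-; stems with 3 vowels insert -ak- after the first vowel.
So tog → toezg.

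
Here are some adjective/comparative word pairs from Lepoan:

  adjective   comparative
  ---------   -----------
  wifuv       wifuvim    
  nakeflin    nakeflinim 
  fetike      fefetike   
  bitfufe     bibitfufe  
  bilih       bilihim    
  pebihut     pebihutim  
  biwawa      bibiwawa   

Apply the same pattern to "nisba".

ninisba

bilih and biwawa both begin with b- yet inflect differently (bilihim, bibiwawa), so the first letter is not what conditions the rule; whether the stem ends in a vowel or a consonant is.
"nisba" ends in a vowel. The stems ending in a vowel (biwawa → bibiwawa, bitfufe → bibitfufe, fetike → fefetike) repeat the first consonant+vowel as a prefix.
So nisba → ninisba.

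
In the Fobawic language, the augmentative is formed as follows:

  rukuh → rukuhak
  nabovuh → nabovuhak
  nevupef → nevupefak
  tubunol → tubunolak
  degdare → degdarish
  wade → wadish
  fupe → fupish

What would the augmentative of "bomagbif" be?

nevupef and degdare both have last vowel 'e' yet inflect differently (nevupefak, degdarish), so the last vowel is not what conditions the rule; whether the stem ends in a vowel or a consonant is.
"bomagbif" ends in a consonant. The stems ending in a consonant (rukuh → rukuhak, nabovuh → nabovuhak, nevupef → nevupefak) add -ak.
So bomagbif → bomagbifak.

bomagbifak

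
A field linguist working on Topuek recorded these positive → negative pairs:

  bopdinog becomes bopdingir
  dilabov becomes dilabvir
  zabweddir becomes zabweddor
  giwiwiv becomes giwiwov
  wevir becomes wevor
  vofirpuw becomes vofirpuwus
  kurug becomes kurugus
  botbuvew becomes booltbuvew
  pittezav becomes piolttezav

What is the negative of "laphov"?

dilabov and giwiwiv both end in -v yet inflect differently (dilabvir, giwiwov), so the final letter is not what conditions the rule; the last vowel is.
"laphov" has last vowel 'o'. The stems whose last vowel is 'o' (bopdinog → bopdingir, dilabov → dilabvir) delete the last vowel and add -ir.
The other patterns: stems whose last vowel is 'i' change the last vowel to 'o'; stems whose last vowel is 'u' add -us; stems whose last vowel is 'a' or 'e' insert -ol- after the first vowel.
So laphov → laphvir.

laphvir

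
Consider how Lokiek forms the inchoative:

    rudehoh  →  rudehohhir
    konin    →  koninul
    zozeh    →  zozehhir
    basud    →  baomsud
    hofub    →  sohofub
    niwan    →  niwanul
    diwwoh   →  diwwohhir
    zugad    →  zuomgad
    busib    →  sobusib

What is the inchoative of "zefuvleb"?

"zefuvleb" ends in -b. The stems ending in -b (busib → sobusib, hofub → sohofub) add the prefix so-.
The other patterns: stems ending in -h double the final consonant and add -ir; stems ending in -n add -ul; stems ending in -d insert -om- after the first vowel.
So zefuvleb → sozefuvleb.

sozefuvleb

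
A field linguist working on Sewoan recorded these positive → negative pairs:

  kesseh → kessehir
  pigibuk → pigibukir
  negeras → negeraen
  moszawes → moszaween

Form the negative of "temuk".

"temuk" ends in -k. The one such stem in the data (pigibuk → pigibukir) adds -ir, so the same rule applies.
The other pattern: stems ending in -s drop the final letter and add -en.
So temuk → temukir.

temukir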